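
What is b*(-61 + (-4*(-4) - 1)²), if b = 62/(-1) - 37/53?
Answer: -544972/53 ≈ -10282.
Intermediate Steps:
b = -3323/53 (b = 62*(-1) - 37*1/53 = -62 - 37/53 = -3323/53 ≈ -62.698)
b*(-61 + (-4*(-4) - 1)²) = -3323*(-61 + (-4*(-4) - 1)²)/53 = -3323*(-61 + (16 - 1)²)/53 = -3323*(-61 + 15²)/53 = -3323*(-61 + 225)/53 = -3323/53*164 = -544972/53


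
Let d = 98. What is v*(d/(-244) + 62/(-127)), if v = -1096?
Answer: 7555276/7747 ≈ 975.25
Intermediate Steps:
v*(d/(-244) + 62/(-127)) = -1096*(98/(-244) + 62/(-127)) = -1096*(98*(-1/244) + 62*(-1/127)) = -1096*(-49/122 - 62/127) = -1096*(-13787/15494) = 7555276/7747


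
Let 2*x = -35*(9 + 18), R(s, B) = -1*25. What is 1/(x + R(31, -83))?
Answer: -2/995 ≈ -0.0020101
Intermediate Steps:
R(s, B) = -25
x = -945/2 (x = (-35*(9 + 18))/2 = (-35*27)/2 = (1/2)*(-945) = -945/2 ≈ -472.50)
1/(x + R(31, -83)) = 1/(-945/2 - 25) = 1/(-995/2) = -2/995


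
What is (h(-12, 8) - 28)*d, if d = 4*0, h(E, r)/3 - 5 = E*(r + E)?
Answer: 0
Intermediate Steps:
h(E, r) = 15 + 3*E*(E + r) (h(E, r) = 15 + 3*(E*(r + E)) = 15 + 3*(E*(E + r)) = 15 + 3*E*(E + r))
d = 0
(h(-12, 8) - 28)*d = ((15 + 3*(-12)² + 3*(-12)*8) - 28)*0 = ((15 + 3*144 - 288) - 28)*0 = ((15 + 432 - 288) - 28)*0 = (159 - 28)*0 = 131*0 = 0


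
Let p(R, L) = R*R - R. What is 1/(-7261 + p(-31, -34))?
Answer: -1/6269 ≈ -0.00015952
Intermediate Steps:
p(R, L) = R**2 - R
1/(-7261 + p(-31, -34)) = 1/(-7261 - 31*(-1 - 31)) = 1/(-7261 - 31*(-32)) = 1/(-7261 + 992) = 1/(-6269) = -1/6269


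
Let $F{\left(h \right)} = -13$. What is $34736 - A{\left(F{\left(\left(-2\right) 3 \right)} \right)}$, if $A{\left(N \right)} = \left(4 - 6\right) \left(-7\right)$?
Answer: $34722$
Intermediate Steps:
$A{\left(N \right)} = 14$ ($A{\left(N \right)} = \left(-2\right) \left(-7\right) = 14$)
$34736 - A{\left(F{\left(\left(-2\right) 3 \right)} \right)} = 34736 - 14 = 34722$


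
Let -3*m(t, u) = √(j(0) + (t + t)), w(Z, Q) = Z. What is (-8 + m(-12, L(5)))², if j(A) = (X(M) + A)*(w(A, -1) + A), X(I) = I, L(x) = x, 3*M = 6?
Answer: 184/3 + 32*I*√6/3 ≈ 61.333 + 26.128*I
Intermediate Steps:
M = 2 (M = (⅓)*6 = 2)
j(A) = 2*A*(2 + A) (j(A) = (2 + A)*(A + A) = (2 + A)*(2*A) = 2*A*(2 + A))
m(t, u) = -√2*√t/3 (m(t, u) = -√(2*0*(2 + 0) + (t + t))/3 = -√(2*0*2 + 2*t)/3 = -√(0 + 2*t)/3 = -√2*√t/3)
(-8 + m(-12, L(5)))² = (-8 - √2*√(-12)/3)² = (-8 - √2*2*I*√3/3)² = (-8 - 2*I*√6/3)²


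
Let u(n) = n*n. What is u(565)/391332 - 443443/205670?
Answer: -53939215163/40242626220 ≈ -1.3404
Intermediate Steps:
u(n) = n²
u(565)/391332 - 443443/205670 = 565²/391332 - 443443/205670 = 319225*(1/391332) - 443443*1/205670 = 319225/391332 - 443443/205670 = -53939215163/40242626220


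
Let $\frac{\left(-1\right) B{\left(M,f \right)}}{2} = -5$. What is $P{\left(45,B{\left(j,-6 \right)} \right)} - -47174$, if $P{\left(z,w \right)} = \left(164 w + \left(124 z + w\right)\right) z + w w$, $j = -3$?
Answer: $372624$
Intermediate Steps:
$B{\left(M,f \right)} = 10$ ($B{\left(M,f \right)} = \left(-2\right) \left(-5\right) = 10$)
$P{\left(z,w \right)} = w^{2} + z \left(124 z + 165 w\right)$ ($P{\left(z,w \right)} = \left(164 w + \left(w + 124 z\right)\right) z + w^{2} = \left(124 z + 165 w\right) z + w^{2} = z \left(124 z + 165 w\right) + w^{2} = w^{2} + z \left(124 z + 165 w\right)$)
$P{\left(45,B{\left(j,-6 \right)} \right)} - -47174 = \left(10^{2} + 124 \cdot 45^{2} + 165 \cdot 10 \cdot 45\right) - -47174 = \left(100 + 124 \cdot 2025 + 74250\right) + 47174 = \left(100 + 251100 + 74250\right) + 47174 = 325450 + 47174 = 372624$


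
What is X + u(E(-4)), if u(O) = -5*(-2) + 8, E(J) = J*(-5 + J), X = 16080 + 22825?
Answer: 38923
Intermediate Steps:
X = 38905
u(O) = 18 (u(O) = 10 + 8 = 18)
X + u(E(-4)) = 38905 + 18 = 38923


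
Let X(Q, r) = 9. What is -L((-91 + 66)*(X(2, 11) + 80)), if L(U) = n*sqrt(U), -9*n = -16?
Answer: -80*I*sqrt(89)/9 ≈ -83.858*I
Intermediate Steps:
n = 16/9 (n = -1/9*(-16) = 16/9 ≈ 1.7778)
L(U) = 16*sqrt(U)/9
-L((-91 + 66)*(X(2, 11) + 80)) = -16*sqrt((-91 + 66)*(9 + 80))/9 = -16*sqrt(-25*89)/9 = -16*sqrt(-2225)/9 = -16*5*I*sqrt(89)/9 = -80*I*sqrt(89)/9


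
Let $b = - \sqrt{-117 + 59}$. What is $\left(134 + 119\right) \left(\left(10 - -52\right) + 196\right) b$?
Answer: $- 65274 i \sqrt{58} \approx - 4.9711 \cdot 10^{5} i$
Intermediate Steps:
$b = - i \sqrt{58}$ ($b = - \sqrt{-58} = - i \sqrt{58} \approx - 7.6158 i$)
$\left(134 + 119\right) \left(\left(10 - -52\right) + 196\right) b = \left(134 + 119\right) \left(\left(10 - -52\right) + 196\right) \left(- i \sqrt{58}\right) = 253 \left(\left(10 + 52\right) + 196\right) \left(- i \sqrt{58}\right) = 253 \left(62 + 196\right) \left(- i \sqrt{58}\right) = 253 \cdot 258 \left(- i \sqrt{58}\right) = 65274 \left(- i \sqrt{58}\right) = - 65274 i \sqrt{58}$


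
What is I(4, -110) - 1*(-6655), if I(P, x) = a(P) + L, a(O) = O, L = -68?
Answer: 6591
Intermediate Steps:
I(P, x) = -68 + P (I(P, x) = P - 68 = -68 + P)
I(4, -110) - 1*(-6655) = (-68 + 4) - 1*(-6655) = -64 + 6655 = 6591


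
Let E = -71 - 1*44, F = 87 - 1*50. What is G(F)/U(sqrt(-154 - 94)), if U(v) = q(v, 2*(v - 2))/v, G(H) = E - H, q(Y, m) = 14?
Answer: -152*I*sqrt(62)/7 ≈ -170.98*I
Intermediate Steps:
F = 37 (F = 87 - 50 = 37)
E = -115 (E = -71 - 44 = -115)
G(H) = -115 - H
U(v) = 14/v
G(F)/U(sqrt(-154 - 94)) = (-115 - 1*37)/((14/(sqrt(-154 - 94)))) = (-115 - 37)/((14/(sqrt(-248)))) = -152*I*sqrt(62)/7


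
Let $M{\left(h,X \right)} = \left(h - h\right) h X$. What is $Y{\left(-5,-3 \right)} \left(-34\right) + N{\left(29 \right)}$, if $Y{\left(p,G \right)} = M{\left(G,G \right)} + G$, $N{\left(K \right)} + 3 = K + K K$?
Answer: $969$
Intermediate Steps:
$M{\left(h,X \right)} = 0$ ($M{\left(h,X \right)} = 0 h X = 0 X = 0$)
$N{\left(K \right)} = -3 + K + K^{2}$ ($N{\left(K \right)} = -3 + \left(K + K K\right) = -3 + \left(K + K^{2}\right) = -3 + K + K^{2}$)
$Y{\left(p,G \right)} = G$ ($Y{\left(p,G \right)} = 0 + G = G$)
$Y{\left(-5,-3 \right)} \left(-34\right) + N{\left(29 \right)} = \left(-3\right) \left(-34\right) + \left(-3 + 29 + 29^{2}\right) = 102 + \left(-3 + 29 + 841\right) = 102 + 867 = 969$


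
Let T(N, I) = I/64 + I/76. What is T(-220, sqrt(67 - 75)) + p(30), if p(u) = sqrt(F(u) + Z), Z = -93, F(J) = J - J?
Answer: I*(sqrt(93) + 35*sqrt(2)/608) ≈ 9.7251*I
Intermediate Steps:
F(J) = 0
T(N, I) = 35*I/1216 (T(N, I) = I*(1/64) + I*(1/76) = I/64 + I/76 = 35*I/1216)
p(u) = I*sqrt(93) (p(u) = sqrt(0 - 93) = sqrt(-93) = I*sqrt(93))
T(-220, sqrt(67 - 75)) + p(30) = 35*sqrt(67 - 75)/1216 + I*sqrt(93) = 35*sqrt(-8)/1216 + I*sqrt(93) = 35*(2*I*sqrt(2))/1216 + I*sqrt(93) = 35*I*sqrt(2)/608 + I*sqrt(93) = I*sqrt(93) + 35*I*sqrt(2)/608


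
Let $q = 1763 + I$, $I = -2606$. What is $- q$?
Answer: $843$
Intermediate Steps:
$q = -843$ ($q = 1763 - 2606 = -843$)
$- q = \left(-1\right) \left(-843\right) = 843$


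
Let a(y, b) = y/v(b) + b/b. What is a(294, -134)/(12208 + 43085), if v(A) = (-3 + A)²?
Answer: 19063/1037794317 ≈ 1.8369e-5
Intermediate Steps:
a(y, b) = 1 + y/(-3 + b)² (a(y, b) = y/((-3 + b)²) + b/b = y/(-3 + b)² + 1 = 1 + y/(-3 + b)²)
a(294, -134)/(12208 + 43085) = (1 + 294/(-3 - 134)²)/(12208 + 43085) = (1 + 294/(-137)²)/55293 = (1 + 294*(1/18769))*(1/55293) = (1 + 294/18769)*(1/55293) = (19063/18769)*(1/55293) = 19063/1037794317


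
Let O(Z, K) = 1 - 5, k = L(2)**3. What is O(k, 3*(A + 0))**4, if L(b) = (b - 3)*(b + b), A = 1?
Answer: 256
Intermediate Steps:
L(b) = 2*b*(-3 + b) (L(b) = (-3 + b)*(2*b) = 2*b*(-3 + b))
k = -64 (k = (2*2*(-3 + 2))**3 = (2*2*(-1))**3 = (-4)**3 = -64)
O(Z, K) = -4
O(k, 3*(A + 0))**4 = (-4)**4 = 256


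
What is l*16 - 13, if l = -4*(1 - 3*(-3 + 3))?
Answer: -77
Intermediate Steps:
l = -4 (l = -4*(1 - 3*0) = -4*(1 + 0) = -4*1 = -4)
l*16 - 13 = -4*16 - 13 = -64 - 13 = -77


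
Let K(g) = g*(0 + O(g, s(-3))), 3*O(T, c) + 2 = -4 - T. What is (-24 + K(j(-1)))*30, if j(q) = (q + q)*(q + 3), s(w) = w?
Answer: -640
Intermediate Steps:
j(q) = 2*q*(3 + q) (j(q) = (2*q)*(3 + q) = 2*q*(3 + q))
O(T, c) = -2 - T/3 (O(T, c) = -⅔ + (-4 - T)/3 = -⅔ + (-4/3 - T/3) = -2 - T/3)
K(g) = g*(-2 - g/3) (K(g) = g*(0 + (-2 - g/3)) = g*(-2 - g/3))
(-24 + K(j(-1)))*30 = (-24 - 2*(-1)*(3 - 1)*(6 + 2*(-1)*(3 - 1))/3)*30 = (-24 - 2*(-1)*2*(6 + 2*(-1)*2)/3)*30 = (-24 - ⅓*(-4)*(6 - 4))*30 = (-24 - ⅓*(-4)*2)*30 = (-24 + 8/3)*30 = -64/3*30 = -640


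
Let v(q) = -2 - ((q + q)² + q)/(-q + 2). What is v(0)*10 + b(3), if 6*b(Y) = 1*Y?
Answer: -39/2 ≈ -19.500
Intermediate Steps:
b(Y) = Y/6 (b(Y) = (1*Y)/6 = Y/6)
v(q) = -2 - (q + 4*q²)/(2 - q) (v(q) = -2 - ((2*q)² + q)/(2 - q) = -2 - (4*q² + q)/(2 - q) = -2 - (q + 4*q²)/(2 - q))
v(0)*10 + b(3) = ((4 - 1*0 + 4*0²)/(-2 + 0))*10 + (⅙)*3 = ((4 + 0 + 4*0)/(-2))*10 + ½ = -(4 + 0 + 0)/2*10 + ½ = -½*4*10 + ½ = -2*10 + ½ = -20 + ½ = -39/2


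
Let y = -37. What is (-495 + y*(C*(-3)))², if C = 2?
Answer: 74529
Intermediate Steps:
(-495 + y*(C*(-3)))² = (-495 - 74*(-3))² = (-495 - 37*(-6))² = (-495 + 222)² = (-273)² = 74529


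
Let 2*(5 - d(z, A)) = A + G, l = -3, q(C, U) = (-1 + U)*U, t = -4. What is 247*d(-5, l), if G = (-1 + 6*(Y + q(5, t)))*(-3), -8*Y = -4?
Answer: 93613/2 ≈ 46807.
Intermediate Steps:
Y = ½ (Y = -⅛*(-4) = ½ ≈ 0.50000)
q(C, U) = U*(-1 + U)
G = -366 (G = (-1 + 6*(½ - 4*(-1 - 4)))*(-3) = (-1 + 6*(½ - 4*(-5)))*(-3) = (-1 + 6*(½ + 20))*(-3) = (-1 + 6*(41/2))*(-3) = (-1 + 123)*(-3) = 122*(-3) = -366)
d(z, A) = 188 - A/2 (d(z, A) = 5 - (A - 366)/2 = 5 - (-366 + A)/2 = 5 + (183 - A/2) = 188 - A/2)
247*d(-5, l) = 247*(188 - ½*(-3)) = 247*(188 + 3/2) = 247*(379/2) = 93613/2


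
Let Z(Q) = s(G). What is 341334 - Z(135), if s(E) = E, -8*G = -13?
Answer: 2730659/8 ≈ 3.4133e+5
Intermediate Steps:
G = 13/8 (G = -⅛*(-13) = 13/8 ≈ 1.6250)
Z(Q) = 13/8
341334 - Z(135) = 341334 - 1*13/8 = 341334 - 13/8 = 2730659/8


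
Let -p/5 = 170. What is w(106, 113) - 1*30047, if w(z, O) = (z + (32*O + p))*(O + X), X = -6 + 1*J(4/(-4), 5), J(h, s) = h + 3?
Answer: 283001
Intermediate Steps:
p = -850 (p = -5*170 = -850)
J(h, s) = 3 + h
X = -4 (X = -6 + 1*(3 + 4/(-4)) = -6 + 1*(3 + 4*(-¼)) = -6 + 1*(3 - 1) = -6 + 1*2 = -6 + 2 = -4)
w(z, O) = (-4 + O)*(-850 + z + 32*O) (w(z, O) = (z + (32*O - 850))*(O - 4) = (z + (-850 + 32*O))*(-4 + O) = (-850 + z + 32*O)*(-4 + O) = (-4 + O)*(-850 + z + 32*O))
w(106, 113) - 1*30047 = (3400 - 978*113 - 4*106 + 32*113² + 113*106) - 1*30047 = (3400 - 110514 - 424 + 32*12769 + 11978) - 30047 = (3400 - 110514 - 424 + 408608 + 11978) - 30047 = 313048 - 30047 = 283001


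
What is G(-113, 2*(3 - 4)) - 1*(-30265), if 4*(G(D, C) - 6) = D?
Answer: 120971/4 ≈ 30243.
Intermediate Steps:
G(D, C) = 6 + D/4
G(-113, 2*(3 - 4)) - 1*(-30265) = (6 + (1/4)*(-113)) - 1*(-30265) = (6 - 113/4) + 30265 = -89/4 + 30265 = 120971/4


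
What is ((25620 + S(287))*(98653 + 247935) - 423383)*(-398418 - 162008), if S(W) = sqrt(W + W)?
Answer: -4976112781781402 - 194236926488*sqrt(574) ≈ -4.9808e+15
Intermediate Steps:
S(W) = sqrt(2)*sqrt(W) (S(W) = sqrt(2*W) = sqrt(2)*sqrt(W))
((25620 + S(287))*(98653 + 247935) - 423383)*(-398418 - 162008) = ((25620 + sqrt(2)*sqrt(287))*(98653 + 247935) - 423383)*(-398418 - 162008) = ((25620 + sqrt(574))*346588 - 423383)*(-560426) = ((8879584560 + 346588*sqrt(574)) - 423383)*(-560426) = (8879161177 + 346588*sqrt(574))*(-560426) = -4976112781781402 - 194236926488*sqrt(574)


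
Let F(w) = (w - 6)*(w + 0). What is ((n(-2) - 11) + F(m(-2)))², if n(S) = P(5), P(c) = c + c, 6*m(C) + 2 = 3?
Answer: 5041/1296 ≈ 3.8897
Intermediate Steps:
m(C) = ⅙ (m(C) = -⅓ + (⅙)*3 = -⅓ + ½ = ⅙)
P(c) = 2*c
n(S) = 10 (n(S) = 2*5 = 10)
F(w) = w*(-6 + w) (F(w) = (-6 + w)*w = w*(-6 + w))
((n(-2) - 11) + F(m(-2)))² = ((10 - 11) + (-6 + ⅙)/6)² = (-1 + (⅙)*(-35/6))² = (-1 - 35/36)² = (-71/36)² = 5041/1296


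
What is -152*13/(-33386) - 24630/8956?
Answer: -201150031/74751254 ≈ -2.6909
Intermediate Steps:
-152*13/(-33386) - 24630/8956 = -1976*(-1/33386) - 24630*1/8956 = 988/16693 - 12315/4478 = -201150031/74751254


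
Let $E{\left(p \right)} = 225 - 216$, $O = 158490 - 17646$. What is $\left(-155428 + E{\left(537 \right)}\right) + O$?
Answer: $-14575$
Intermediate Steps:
$O = 140844$ ($O = 158490 - 17646 = 140844$)
$E{\left(p \right)} = 9$ ($E{\left(p \right)} = 225 - 216 = 9$)
$\left(-155428 + E{\left(537 \right)}\right) + O = \left(-155428 + 9\right) + 140844 = -155419 + 140844 = -14575$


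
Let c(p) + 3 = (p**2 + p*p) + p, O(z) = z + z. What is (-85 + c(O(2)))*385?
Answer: -20020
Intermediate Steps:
O(z) = 2*z
c(p) = -3 + p + 2*p**2 (c(p) = -3 + ((p**2 + p*p) + p) = -3 + ((p**2 + p**2) + p) = -3 + (2*p**2 + p) = -3 + (p + 2*p**2) = -3 + p + 2*p**2)
(-85 + c(O(2)))*385 = (-85 + (-3 + 2*2 + 2*(2*2)**2))*385 = (-85 + (-3 + 4 + 2*4**2))*385 = (-85 + (-3 + 4 + 2*16))*385 = (-85 + (-3 + 4 + 32))*385 = (-85 + 33)*385 = -52*385 = -20020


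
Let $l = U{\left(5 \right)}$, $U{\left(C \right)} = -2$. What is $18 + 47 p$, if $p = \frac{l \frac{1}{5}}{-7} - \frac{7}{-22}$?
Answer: $\frac{27443}{770} \approx 35.64$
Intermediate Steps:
$l = -2$
$p = \frac{289}{770}$ ($p = \frac{\left(-2\right) \frac{1}{5}}{-7} - \frac{7}{-22} = \left(-2\right) \frac{1}{5} \left(- \frac{1}{7}\right) - - \frac{7}{22} = \left(- \frac{2}{5}\right) \left(- \frac{1}{7}\right) + \frac{7}{22} = \frac{2}{35} + \frac{7}{22} = \frac{289}{770} \approx 0.37532$)
$18 + 47 p = 18 + 47 \cdot \frac{289}{770} = 18 + \frac{13583}{770} = \frac{27443}{770}$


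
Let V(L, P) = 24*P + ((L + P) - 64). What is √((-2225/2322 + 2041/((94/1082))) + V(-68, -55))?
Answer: √29094381912894/36378 ≈ 148.27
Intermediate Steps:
V(L, P) = -64 + L + 25*P (V(L, P) = 24*P + (-64 + L + P) = -64 + L + 25*P)
√((-2225/2322 + 2041/((94/1082))) + V(-68, -55)) = √((-2225/2322 + 2041/((94/1082))) + (-64 - 68 + 25*(-55))) = √((-2225*1/2322 + 2041/((94*(1/1082)))) + (-64 - 68 - 1375)) = √((-2225/2322 + 2041/(47/541)) - 1507) = √((-2225/2322 + 2041*(541/47)) - 1507) = √((-2225/2322 + 1104181/47) - 1507) = √(2563803707/109134 - 1507) = √(2399338769/109134) = √29094381912894/36378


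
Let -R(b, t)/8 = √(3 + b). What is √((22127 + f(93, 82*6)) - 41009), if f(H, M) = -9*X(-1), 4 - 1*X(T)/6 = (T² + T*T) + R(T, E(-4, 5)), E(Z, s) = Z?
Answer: 3*√(-2110 - 48*√2) ≈ 140.0*I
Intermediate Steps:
R(b, t) = -8*√(3 + b)
X(T) = 24 - 12*T² + 48*√(3 + T) (X(T) = 24 - 6*((T² + T*T) - 8*√(3 + T)) = 24 - 6*((T² + T²) - 8*√(3 + T)) = 24 - 6*(2*T² - 8*√(3 + T)) = 24 - 6*(-8*√(3 + T) + 2*T²) = 24 + (-12*T² + 48*√(3 + T)) = 24 - 12*T² + 48*√(3 + T))
f(H, M) = -108 - 432*√2 (f(H, M) = -9*(24 - 12*(-1)² + 48*√(3 - 1)) = -9*(24 - 12*1 + 48*√2) = -9*(24 - 12 + 48*√2) = -9*(12 + 48*√2) = -108 - 432*√2)
√((22127 + f(93, 82*6)) - 41009) = √((22127 + (-108 - 432*√2)) - 41009) = √((22019 - 432*√2) - 41009) = √(-18990 - 432*√2)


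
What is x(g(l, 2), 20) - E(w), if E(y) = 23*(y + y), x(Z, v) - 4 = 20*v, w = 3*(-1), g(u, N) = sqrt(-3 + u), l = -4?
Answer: 542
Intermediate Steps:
w = -3
x(Z, v) = 4 + 20*v
E(y) = 46*y (E(y) = 23*(2*y) = 46*y)
x(g(l, 2), 20) - E(w) = (4 + 20*20) - 46*(-3) = (4 + 400) - 1*(-138) = 404 + 138 = 542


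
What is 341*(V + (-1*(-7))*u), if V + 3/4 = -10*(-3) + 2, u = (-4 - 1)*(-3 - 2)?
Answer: 281325/4 ≈ 70331.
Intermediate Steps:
u = 25 (u = -5*(-5) = 25)
V = 125/4 (V = -¾ + (-10*(-3) + 2) = -¾ + (30 + 2) = -¾ + 32 = 125/4 ≈ 31.250)
341*(V + (-1*(-7))*u) = 341*(125/4 - 1*(-7)*25) = 341*(125/4 + 7*25) = 341*(125/4 + 175) = 341*(825/4) = 281325/4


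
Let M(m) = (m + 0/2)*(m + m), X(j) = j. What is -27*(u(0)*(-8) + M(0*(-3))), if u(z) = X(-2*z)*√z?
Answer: 0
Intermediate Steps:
u(z) = -2*z^(3/2) (u(z) = (-2*z)*√z = -2*z^(3/2))
M(m) = 2*m² (M(m) = (m + 0*(½))*(2*m) = (m + 0)*(2*m) = m*(2*m) = 2*m²)
-27*(u(0)*(-8) + M(0*(-3))) = -27*(-2*0^(3/2)*(-8) + 2*(0*(-3))²) = -27*(-2*0*(-8) + 2*0²) = -27*(0*(-8) + 2*0) = -27*(0 + 0) = -27*0 = 0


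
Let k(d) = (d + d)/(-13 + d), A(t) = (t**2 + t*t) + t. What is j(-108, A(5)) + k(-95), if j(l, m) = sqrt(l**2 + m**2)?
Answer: 95/54 + sqrt(14689) ≈ 122.96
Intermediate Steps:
A(t) = t + 2*t**2 (A(t) = (t**2 + t**2) + t = 2*t**2 + t = t + 2*t**2)
k(d) = 2*d/(-13 + d) (k(d) = (2*d)/(-13 + d) = 2*d/(-13 + d))
j(-108, A(5)) + k(-95) = sqrt((-108)**2 + (5*(1 + 2*5))**2) + 2*(-95)/(-13 - 95) = sqrt(11664 + (5*(1 + 10))**2) + 2*(-95)/(-108) = sqrt(11664 + (5*11)**2) + 2*(-95)*(-1/108) = sqrt(11664 + 55**2) + 95/54 = sqrt(11664 + 3025) + 95/54 = sqrt(14689) + 95/54 = 95/54 + sqrt(14689)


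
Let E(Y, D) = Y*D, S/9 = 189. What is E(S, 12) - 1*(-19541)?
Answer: 39953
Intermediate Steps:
S = 1701 (S = 9*189 = 1701)
E(Y, D) = D*Y
E(S, 12) - 1*(-19541) = 12*1701 - 1*(-19541) = 20412 + 19541 = 39953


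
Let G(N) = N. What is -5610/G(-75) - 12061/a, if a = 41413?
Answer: 15428157/207065 ≈ 74.509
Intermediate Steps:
-5610/G(-75) - 12061/a = -5610/(-75) - 12061/41413 = -5610*(-1/75) - 12061*1/41413 = 374/5 - 12061/41413 = 15428157/207065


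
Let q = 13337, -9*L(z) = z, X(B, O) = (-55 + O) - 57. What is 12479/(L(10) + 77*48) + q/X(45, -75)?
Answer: -422506441/6218498 ≈ -67.943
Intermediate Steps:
X(B, O) = -112 + O
L(z) = -z/9
12479/(L(10) + 77*48) + q/X(45, -75) = 12479/(-1/9*10 + 77*48) + 13337/(-112 - 75) = 12479/(-10/9 + 3696) + 13337/(-187) = 12479/(33254/9) + 13337*(-1/187) = 12479*(9/33254) - 13337/187 = 112311/33254 - 13337/187 = -422506441/6218498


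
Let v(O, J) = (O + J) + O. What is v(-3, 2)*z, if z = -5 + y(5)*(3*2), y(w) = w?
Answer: -100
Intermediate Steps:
v(O, J) = J + 2*O (v(O, J) = (J + O) + O = J + 2*O)
z = 25 (z = -5 + 5*(3*2) = -5 + 5*6 = -5 + 30 = 25)
v(-3, 2)*z = (2 + 2*(-3))*25 = (2 - 6)*25 = -4*25 = -100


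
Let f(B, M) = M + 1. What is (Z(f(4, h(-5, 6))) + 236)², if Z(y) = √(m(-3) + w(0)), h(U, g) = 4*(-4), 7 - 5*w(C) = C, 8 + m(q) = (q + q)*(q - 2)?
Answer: 278597/5 + 1416*√65/5 ≈ 58003.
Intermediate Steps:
m(q) = -8 + 2*q*(-2 + q) (m(q) = -8 + (q + q)*(q - 2) = -8 + (2*q)*(-2 + q) = -8 + 2*q*(-2 + q))
w(C) = 7/5 - C/5
h(U, g) = -16
f(B, M) = 1 + M
Z(y) = 3*√65/5 (Z(y) = √((-8 - 4*(-3) + 2*(-3)²) + (7/5 - ⅕*0)) = √((-8 + 12 + 2*9) + (7/5 + 0)) = √((-8 + 12 + 18) + 7/5) = √(22 + 7/5) = √(117/5) = 3*√65/5)
(Z(f(4, h(-5, 6))) + 236)² = (3*√65/5 + 236)² = (236 + 3*√65/5)²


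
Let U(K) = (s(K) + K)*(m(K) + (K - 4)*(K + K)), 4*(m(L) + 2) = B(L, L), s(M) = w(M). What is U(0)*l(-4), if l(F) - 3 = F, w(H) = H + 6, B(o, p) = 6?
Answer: 3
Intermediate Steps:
w(H) = 6 + H
l(F) = 3 + F
s(M) = 6 + M
m(L) = -1/2 (m(L) = -2 + (1/4)*6 = -2 + 3/2 = -1/2)
U(K) = (6 + 2*K)*(-1/2 + 2*K*(-4 + K)) (U(K) = ((6 + K) + K)*(-1/2 + (K - 4)*(K + K)) = (6 + 2*K)*(-1/2 + (-4 + K)*(2*K)) = (6 + 2*K)*(-1/2 + 2*K*(-4 + K)))
U(0)*l(-4) = (-3 - 49*0 - 4*0**2 + 4*0**3)*(3 - 4) = (-3 + 0 - 4*0 + 4*0)*(-1) = (-3 + 0 + 0 + 0)*(-1) = -3*(-1) = 3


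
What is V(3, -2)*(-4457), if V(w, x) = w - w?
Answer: 0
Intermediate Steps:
V(w, x) = 0
V(3, -2)*(-4457) = 0*(-4457) = 0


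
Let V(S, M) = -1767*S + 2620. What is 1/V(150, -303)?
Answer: -1/262430 ≈ -3.8105e-6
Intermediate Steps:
V(S, M) = 2620 - 1767*S
1/V(150, -303) = 1/(2620 - 1767*150) = 1/(2620 - 265050) = 1/(-262430) = -1/262430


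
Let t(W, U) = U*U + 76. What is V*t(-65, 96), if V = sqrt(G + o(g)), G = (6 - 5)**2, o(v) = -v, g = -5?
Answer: 9292*sqrt(6) ≈ 22761.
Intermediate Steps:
G = 1 (G = 1**2 = 1)
t(W, U) = 76 + U**2 (t(W, U) = U**2 + 76 = 76 + U**2)
V = sqrt(6) (V = sqrt(1 - 1*(-5)) = sqrt(1 + 5) = sqrt(6) ≈ 2.4495)
V*t(-65, 96) = sqrt(6)*(76 + 96**2) = sqrt(6)*(76 + 9216) = sqrt(6)*9292 = 9292*sqrt(6)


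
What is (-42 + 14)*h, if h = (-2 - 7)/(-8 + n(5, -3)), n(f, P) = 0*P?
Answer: -63/2 ≈ -31.500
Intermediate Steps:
n(f, P) = 0
h = 9/8 (h = (-2 - 7)/(-8 + 0) = -9/(-8) = -9*(-1/8) = 9/8 ≈ 1.1250)
(-42 + 14)*h = (-42 + 14)*(9/8) = -28*9/8 = -63/2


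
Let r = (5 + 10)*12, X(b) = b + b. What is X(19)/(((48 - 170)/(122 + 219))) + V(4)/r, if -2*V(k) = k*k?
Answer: -291677/2745 ≈ -106.26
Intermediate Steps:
X(b) = 2*b
V(k) = -k**2/2 (V(k) = -k*k/2 = -k**2/2)
r = 180 (r = 15*12 = 180)
X(19)/(((48 - 170)/(122 + 219))) + V(4)/r = (2*19)/(((48 - 170)/(122 + 219))) - 1/2*4**2/180 = 38/((-122/341)) - 1/2*16*(1/180) = 38/((-122*1/341)) - 8*1/180 = 38/(-122/341) - 2/45 = 38*(-341/122) - 2/45 = -6479/61 - 2/45 = -291677/2745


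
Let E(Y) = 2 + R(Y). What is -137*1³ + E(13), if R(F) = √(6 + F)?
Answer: -135 + √19 ≈ -130.64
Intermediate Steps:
E(Y) = 2 + √(6 + Y)
-137*1³ + E(13) = -137*1³ + (2 + √(6 + 13)) = -137*1 + (2 + √19) = -137 + (2 + √19) = -135 + √19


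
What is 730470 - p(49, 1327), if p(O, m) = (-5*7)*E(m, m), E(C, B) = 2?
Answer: 730540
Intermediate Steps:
p(O, m) = -70 (p(O, m) = -5*7*2 = -35*2 = -70)
730470 - p(49, 1327) = 730470 - 1*(-70) = 730470 + 70 = 730540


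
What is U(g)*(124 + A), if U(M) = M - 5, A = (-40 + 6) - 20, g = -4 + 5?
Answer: -280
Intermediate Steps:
g = 1
A = -54 (A = -34 - 20 = -54)
U(M) = -5 + M
U(g)*(124 + A) = (-5 + 1)*(124 - 54) = -4*70 = -280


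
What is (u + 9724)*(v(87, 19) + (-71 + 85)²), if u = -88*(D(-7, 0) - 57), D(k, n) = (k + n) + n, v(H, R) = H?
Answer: 4345748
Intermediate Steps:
D(k, n) = k + 2*n
u = 5632 (u = -88*((-7 + 2*0) - 57) = -88*((-7 + 0) - 57) = -88*(-7 - 57) = -88*(-64) = 5632)
(u + 9724)*(v(87, 19) + (-71 + 85)²) = (5632 + 9724)*(87 + (-71 + 85)²) = 15356*(87 + 14²) = 15356*(87 + 196) = 15356*283 = 4345748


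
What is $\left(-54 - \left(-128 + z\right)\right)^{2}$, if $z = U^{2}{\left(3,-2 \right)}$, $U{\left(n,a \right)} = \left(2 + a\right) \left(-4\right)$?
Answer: $5476$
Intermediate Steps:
$U{\left(n,a \right)} = -8 - 4 a$
$z = 0$ ($z = \left(-8 - -8\right)^{2} = \left(-8 + 8\right)^{2} = 0^{2} = 0$)
$\left(-54 - \left(-128 + z\right)\right)^{2} = \left(-54 + \left(128 - 0\right)\right)^{2} = \left(-54 + \left(128 + 0\right)\right)^{2} = \left(-54 + 128\right)^{2} = 74^{2} = 5476$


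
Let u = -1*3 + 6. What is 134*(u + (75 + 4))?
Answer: 10988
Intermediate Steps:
u = 3 (u = -3 + 6 = 3)
134*(u + (75 + 4)) = 134*(3 + (75 + 4)) = 134*(3 + 79) = 134*82 = 10988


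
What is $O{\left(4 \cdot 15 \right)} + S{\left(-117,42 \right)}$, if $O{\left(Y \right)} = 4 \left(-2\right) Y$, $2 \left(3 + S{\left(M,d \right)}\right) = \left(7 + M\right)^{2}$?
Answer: $5567$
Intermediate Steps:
$S{\left(M,d \right)} = -3 + \frac{\left(7 + M\right)^{2}}{2}$
$O{\left(Y \right)} = - 8 Y$
$O{\left(4 \cdot 15 \right)} + S{\left(-117,42 \right)} = - 8 \cdot 4 \cdot 15 - \left(3 - \frac{\left(7 - 117\right)^{2}}{2}\right) = \left(-8\right) 60 - \left(3 - \frac{\left(-110\right)^{2}}{2}\right) = -480 + \left(-3 + \frac{1}{2} \cdot 12100\right) = -480 + \left(-3 + 6050\right) = -480 + 6047 = 5567$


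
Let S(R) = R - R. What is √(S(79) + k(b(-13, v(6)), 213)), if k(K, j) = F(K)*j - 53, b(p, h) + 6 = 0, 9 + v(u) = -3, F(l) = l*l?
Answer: √7615 ≈ 87.264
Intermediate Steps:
F(l) = l²
v(u) = -12 (v(u) = -9 - 3 = -12)
S(R) = 0
b(p, h) = -6 (b(p, h) = -6 + 0 = -6)
k(K, j) = -53 + j*K² (k(K, j) = K²*j - 53 = j*K² - 53 = -53 + j*K²)
√(S(79) + k(b(-13, v(6)), 213)) = √(0 + (-53 + 213*(-6)²)) = √(0 + (-53 + 213*36)) = √(0 + (-53 + 7668)) = √(0 + 7615) = √7615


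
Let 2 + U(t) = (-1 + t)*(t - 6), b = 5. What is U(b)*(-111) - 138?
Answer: 528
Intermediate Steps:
U(t) = -2 + (-1 + t)*(-6 + t) (U(t) = -2 + (-1 + t)*(t - 6) = -2 + (-1 + t)*(-6 + t))
U(b)*(-111) - 138 = (4 + 5² - 7*5)*(-111) - 138 = (4 + 25 - 35)*(-111) - 138 = -6*(-111) - 138 = 666 - 138 = 528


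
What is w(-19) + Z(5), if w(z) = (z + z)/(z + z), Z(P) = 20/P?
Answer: 5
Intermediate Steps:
w(z) = 1 (w(z) = (2*z)/((2*z)) = (2*z)*(1/(2*z)) = 1)
w(-19) + Z(5) = 1 + 20/5 = 1 + 20*(⅕) = 1 + 4 = 5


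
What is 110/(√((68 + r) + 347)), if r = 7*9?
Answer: 55*√478/239 ≈ 5.0313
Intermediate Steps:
r = 63
110/(√((68 + r) + 347)) = 110/(√((68 + 63) + 347)) = 110/(√(131 + 347)) = 110/(√478) = 110*(√478/478) = 55*√478/239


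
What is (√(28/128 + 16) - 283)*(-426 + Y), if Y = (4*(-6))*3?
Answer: 140934 - 249*√1038/4 ≈ 1.3893e+5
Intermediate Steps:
Y = -72 (Y = -24*3 = -72)
(√(28/128 + 16) - 283)*(-426 + Y) = (√(28/128 + 16) - 283)*(-426 - 72) = (√(28*(1/128) + 16) - 283)*(-498) = (√(7/32 + 16) - 283)*(-498) = (√(519/32) - 283)*(-498) = (√1038/8 - 283)*(-498) = (-283 + √1038/8)*(-498) = 140934 - 249*√1038/4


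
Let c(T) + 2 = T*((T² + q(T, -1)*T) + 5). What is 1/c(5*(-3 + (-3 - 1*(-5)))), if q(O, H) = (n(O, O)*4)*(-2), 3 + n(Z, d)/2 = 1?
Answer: 1/648 ≈ 0.0015432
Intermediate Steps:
n(Z, d) = -4 (n(Z, d) = -6 + 2*1 = -6 + 2 = -4)
q(O, H) = 32 (q(O, H) = -4*4*(-2) = -16*(-2) = 32)
c(T) = -2 + T*(5 + T² + 32*T) (c(T) = -2 + T*((T² + 32*T) + 5) = -2 + T*(5 + T² + 32*T))
1/c(5*(-3 + (-3 - 1*(-5)))) = 1/(-2 + (5*(-3 + (-3 - 1*(-5))))³ + 5*(5*(-3 + (-3 - 1*(-5)))) + 32*(5*(-3 + (-3 - 1*(-5))))²) = 1/(-2 + (5*(-3 + (-3 + 5)))³ + 5*(5*(-3 + (-3 + 5))) + 32*(5*(-3 + (-3 + 5)))²) = 1/(-2 + (5*(-3 + 2))³ + 5*(5*(-3 + 2)) + 32*(5*(-3 + 2))²) = 1/(-2 + (5*(-1))³ + 5*(5*(-1)) + 32*(5*(-1))²) = 1/(-2 + (-5)³ + 5*(-5) + 32*(-5)²) = 1/(-2 - 125 - 25 + 32*25) = 1/(-2 - 125 - 25 + 800) = 1/648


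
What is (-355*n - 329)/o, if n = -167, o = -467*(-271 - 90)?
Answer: 58956/168587 ≈ 0.34971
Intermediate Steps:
o = 168587 (o = -467*(-361) = 168587)
(-355*n - 329)/o = (-355*(-167) - 329)/168587 = (59285 - 329)*(1/168587) = 58956*(1/168587) = 58956/168587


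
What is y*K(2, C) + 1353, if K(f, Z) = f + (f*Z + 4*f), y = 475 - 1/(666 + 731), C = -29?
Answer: -29961411/1397 ≈ -21447.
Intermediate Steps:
y = 663574/1397 (y = 475 - 1/1397 = 663574/1397 ≈ 475.00)
K(f, Z) = 5*f + Z*f (K(f, Z) = f + (Z*f + 4*f) = f + (4*f + Z*f) = 5*f + Z*f)
y*K(2, C) + 1353 = 663574*(2*(5 - 29))/1397 + 1353 = 663574*(2*(-24))/1397 + 1353 = (663574/1397)*(-48) + 1353 = -31851552/1397 + 1353 = -29961411/1397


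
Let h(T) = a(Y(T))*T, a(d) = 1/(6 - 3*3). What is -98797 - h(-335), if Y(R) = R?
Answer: -296726/3 ≈ -98909.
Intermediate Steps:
a(d) = -⅓ (a(d) = 1/(6 - 9) = 1/(-3) = -⅓)
h(T) = -T/3
-98797 - h(-335) = -98797 - (-1)*(-335)/3 = -98797 - 1*335/3 = -98797 - 335/3 = -296726/3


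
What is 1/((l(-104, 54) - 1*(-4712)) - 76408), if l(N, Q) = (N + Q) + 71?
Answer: -1/71675 ≈ -1.3952e-5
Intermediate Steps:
l(N, Q) = 71 + N + Q
1/((l(-104, 54) - 1*(-4712)) - 76408) = 1/(((71 - 104 + 54) - 1*(-4712)) - 76408) = 1/((21 + 4712) - 76408) = 1/(4733 - 76408) = 1/(-71675) = -1/71675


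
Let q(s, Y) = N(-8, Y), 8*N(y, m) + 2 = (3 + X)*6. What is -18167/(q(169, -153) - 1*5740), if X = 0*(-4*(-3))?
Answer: 18167/5738 ≈ 3.1661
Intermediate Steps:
X = 0 (X = 0*12 = 0)
N(y, m) = 2 (N(y, m) = -1/4 + ((3 + 0)*6)/8 = -1/4 + (3*6)/8 = -1/4 + (1/8)*18 = -1/4 + 9/4 = 2)
q(s, Y) = 2
-18167/(q(169, -153) - 1*5740) = -18167/(2 - 1*5740) = -18167/(2 - 5740) = -18167/(-5738) = -18167*(-1/5738) = 18167/5738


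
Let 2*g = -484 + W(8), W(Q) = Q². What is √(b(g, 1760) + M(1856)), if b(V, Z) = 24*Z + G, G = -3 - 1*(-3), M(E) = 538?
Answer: √42778 ≈ 206.83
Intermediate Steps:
G = 0 (G = -3 + 3 = 0)
g = -210 (g = (-484 + 8²)/2 = (-484 + 64)/2 = (½)*(-420) = -210)
b(V, Z) = 24*Z (b(V, Z) = 24*Z + 0 = 24*Z)
√(b(g, 1760) + M(1856)) = √(24*1760 + 538) = √(42240 + 538) = √42778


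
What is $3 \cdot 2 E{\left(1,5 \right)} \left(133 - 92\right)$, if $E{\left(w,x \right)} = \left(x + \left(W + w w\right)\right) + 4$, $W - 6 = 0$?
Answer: $3936$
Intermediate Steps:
$W = 6$ ($W = 6 + 0 = 6$)
$E{\left(w,x \right)} = 10 + x + w^{2}$ ($E{\left(w,x \right)} = \left(x + \left(6 + w w\right)\right) + 4 = \left(x + \left(6 + w^{2}\right)\right) + 4 = \left(6 + x + w^{2}\right) + 4 = 10 + x + w^{2}$)
$3 \cdot 2 E{\left(1,5 \right)} \left(133 - 92\right) = 3 \cdot 2 \left(10 + 5 + 1^{2}\right) \left(133 - 92\right) = 6 \left(10 + 5 + 1\right) 41 = 6 \cdot 16 \cdot 41 = 96 \cdot 41 = 3936$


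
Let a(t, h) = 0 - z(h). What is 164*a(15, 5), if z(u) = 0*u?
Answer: 0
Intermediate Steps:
z(u) = 0
a(t, h) = 0 (a(t, h) = 0 - 1*0 = 0 + 0 = 0)
164*a(15, 5) = 164*0 = 0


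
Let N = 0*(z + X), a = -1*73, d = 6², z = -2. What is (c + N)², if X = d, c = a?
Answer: 5329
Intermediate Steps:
d = 36
a = -73
c = -73
X = 36
N = 0 (N = 0*(-2 + 36) = 0*34 = 0)
(c + N)² = (-73 + 0)² = (-73)² = 5329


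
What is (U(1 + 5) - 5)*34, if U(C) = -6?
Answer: -374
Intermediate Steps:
(U(1 + 5) - 5)*34 = (-6 - 5)*34 = -11*34 = -374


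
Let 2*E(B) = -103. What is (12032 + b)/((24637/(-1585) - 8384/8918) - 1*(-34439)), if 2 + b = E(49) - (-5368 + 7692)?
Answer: 136466647135/486563296764 ≈ 0.28047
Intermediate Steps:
E(B) = -103/2 (E(B) = (1/2)*(-103) = -103/2)
b = -4755/2 (b = -2 + (-103/2 - (-5368 + 7692)) = -2 + (-103/2 - 1*2324) = -2 + (-103/2 - 2324) = -2 - 4751/2 = -4755/2 ≈ -2377.5)
(12032 + b)/((24637/(-1585) - 8384/8918) - 1*(-34439)) = (12032 - 4755/2)/((24637/(-1585) - 8384/8918) - 1*(-34439)) = 19309/(2*((24637*(-1/1585) - 8384*1/8918) + 34439)) = 19309/(2*((-24637/1585 - 4192/4459) + 34439)) = 19309/(2*(-116500703/7067515 + 34439)) = 19309/(2*(243281648382/7067515)) = (19309/2)*(7067515/243281648382) = 136466647135/486563296764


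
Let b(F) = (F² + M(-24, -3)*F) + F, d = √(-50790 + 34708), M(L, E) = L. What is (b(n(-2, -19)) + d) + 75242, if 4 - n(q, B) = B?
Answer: 75242 + I*√16082 ≈ 75242.0 + 126.81*I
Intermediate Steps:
n(q, B) = 4 - B
d = I*√16082 (d = √(-16082) = I*√16082 ≈ 126.81*I)
b(F) = F² - 23*F (b(F) = (F² - 24*F) + F = F² - 23*F)
(b(n(-2, -19)) + d) + 75242 = ((4 - 1*(-19))*(-23 + (4 - 1*(-19))) + I*√16082) + 75242 = ((4 + 19)*(-23 + (4 + 19)) + I*√16082) + 75242 = (23*(-23 + 23) + I*√16082) + 75242 = (23*0 + I*√16082) + 75242 = (0 + I*√16082) + 75242 = I*√16082 + 75242 = 75242 + I*√16082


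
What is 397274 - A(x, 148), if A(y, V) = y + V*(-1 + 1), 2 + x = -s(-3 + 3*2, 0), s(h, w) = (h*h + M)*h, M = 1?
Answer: 397306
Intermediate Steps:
s(h, w) = h*(1 + h²) (s(h, w) = (h*h + 1)*h = (h² + 1)*h = (1 + h²)*h = h*(1 + h²))
x = -32 (x = -2 - ((-3 + 3*2) + (-3 + 3*2)³) = -2 - ((-3 + 6) + (-3 + 6)³) = -2 - (3 + 3³) = -2 - (3 + 27) = -2 - 1*30 = -2 - 30 = -32)
A(y, V) = y (A(y, V) = y + V*0 = y + 0 = y)
397274 - A(x, 148) = 397274 - 1*(-32) = 397274 + 32 = 397306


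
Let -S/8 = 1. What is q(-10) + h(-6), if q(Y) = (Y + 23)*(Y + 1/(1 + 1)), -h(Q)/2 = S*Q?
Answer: -439/2 ≈ -219.50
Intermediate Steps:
S = -8 (S = -8*1 = -8)
h(Q) = 16*Q (h(Q) = -(-16)*Q = 16*Q)
q(Y) = (1/2 + Y)*(23 + Y) (q(Y) = (23 + Y)*(Y + 1/2) = (23 + Y)*(1/2 + Y) = (1/2 + Y)*(23 + Y))
q(-10) + h(-6) = (23/2 + (-10)**2 + (47/2)*(-10)) + 16*(-6) = (23/2 + 100 - 235) - 96 = -247/2 - 96 = -439/2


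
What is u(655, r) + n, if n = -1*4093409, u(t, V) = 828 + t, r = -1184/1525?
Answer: -4091926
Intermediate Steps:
r = -1184/1525 (r = -1184*1/1525 = -1184/1525 ≈ -0.77639)
n = -4093409
u(655, r) + n = (828 + 655) - 4093409 = 1483 - 4093409 = -4091926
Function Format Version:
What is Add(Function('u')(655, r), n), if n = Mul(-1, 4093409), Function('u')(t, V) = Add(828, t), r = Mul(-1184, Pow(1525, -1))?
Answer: -4091926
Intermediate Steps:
r = Rational(-1184, 1525) (r = Mul(-1184, Rational(1, 1525)) = Rational(-1184, 1525) ≈ -0.77639)
n = -4093409
Add(Function('u')(655, r), n) = Add(Add(828, 655), -4093409) = Add(1483, -4093409) = -4091926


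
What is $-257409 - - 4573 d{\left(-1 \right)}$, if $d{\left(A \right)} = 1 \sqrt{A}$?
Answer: $-257409 + 4573 i \approx -2.5741 \cdot 10^{5} + 4573.0 i$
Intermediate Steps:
$d{\left(A \right)} = \sqrt{A}$
$-257409 - - 4573 d{\left(-1 \right)} = -257409 - - 4573 \sqrt{-1} = -257409 - - 4573 i = -257409 + 4573 i$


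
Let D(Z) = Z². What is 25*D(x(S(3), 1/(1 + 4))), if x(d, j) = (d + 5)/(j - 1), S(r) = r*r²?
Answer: 40000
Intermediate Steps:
S(r) = r³
x(d, j) = (5 + d)/(-1 + j)
25*D(x(S(3), 1/(1 + 4))) = 25*((5 + 3³)/(-1 + 1/(1 + 4)))² = 25*((5 + 27)/(-1 + 1/5))² = 25*(32/(-1 + ⅕))² = 25*(32/(-⅘))² = 25*(-5/4*32)² = 25*(-40)² = 25*1600 = 40000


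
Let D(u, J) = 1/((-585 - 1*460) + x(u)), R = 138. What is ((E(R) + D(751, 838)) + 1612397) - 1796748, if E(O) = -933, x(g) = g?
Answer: -54473497/294 ≈ -1.8528e+5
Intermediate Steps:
D(u, J) = 1/(-1045 + u) (D(u, J) = 1/((-585 - 1*460) + u) = 1/((-585 - 460) + u) = 1/(-1045 + u))
((E(R) + D(751, 838)) + 1612397) - 1796748 = ((-933 + 1/(-1045 + 751)) + 1612397) - 1796748 = ((-933 + 1/(-294)) + 1612397) - 1796748 = ((-933 - 1/294) + 1612397) - 1796748 = (-274303/294 + 1612397) - 1796748 = 473770415/294 - 1796748 = -54473497/294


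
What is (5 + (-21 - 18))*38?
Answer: -1292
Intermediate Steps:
(5 + (-21 - 18))*38 = (5 - 39)*38 = -34*38 = -1292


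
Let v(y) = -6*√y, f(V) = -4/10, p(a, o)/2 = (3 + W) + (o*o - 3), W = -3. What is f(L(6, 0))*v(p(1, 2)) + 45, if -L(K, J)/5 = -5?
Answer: 45 + 12*√2/5 ≈ 48.394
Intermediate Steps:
L(K, J) = 25 (L(K, J) = -5*(-5) = 25)
p(a, o) = -6 + 2*o² (p(a, o) = 2*((3 - 3) + (o*o - 3)) = 2*(0 + (o² - 3)) = 2*(0 + (-3 + o²)) = 2*(-3 + o²) = -6 + 2*o²)
f(V) = -⅖ (f(V) = -4*⅒ = -⅖)
f(L(6, 0))*v(p(1, 2)) + 45 = -(-12)*√(-6 + 2*2²)/5 + 45 = -(-12)*√(-6 + 2*4)/5 + 45 = -(-12)*√(-6 + 8)/5 + 45 = -(-12)*√2/5 + 45 = 12*√2/5 + 45 = 45 + 12*√2/5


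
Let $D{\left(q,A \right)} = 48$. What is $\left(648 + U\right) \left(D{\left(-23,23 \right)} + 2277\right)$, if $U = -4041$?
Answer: $-7888725$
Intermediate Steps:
$\left(648 + U\right) \left(D{\left(-23,23 \right)} + 2277\right) = \left(648 - 4041\right) \left(48 + 2277\right) = \left(-3393\right) 2325 = -7888725$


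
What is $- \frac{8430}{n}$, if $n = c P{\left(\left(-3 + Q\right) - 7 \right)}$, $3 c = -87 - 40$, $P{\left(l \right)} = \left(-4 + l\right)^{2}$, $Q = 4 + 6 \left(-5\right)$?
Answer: $\frac{2529}{20320} \approx 0.12446$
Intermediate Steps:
$Q = -26$ ($Q = 4 - 30 = -26$)
$c = - \frac{127}{3}$ ($c = \frac{-87 - 40}{3} = \frac{1}{3} \left(-127\right) = - \frac{127}{3} \approx -42.333$)
$n = - \frac{203200}{3}$ ($n = - \frac{127 \left(-4 - 36\right)^{2}}{3} = - \frac{127 \left(-40\right)^{2}}{3} = \left(- \frac{127}{3}\right) 1600 = - \frac{203200}{3} \approx -67733.0$)
$- \frac{8430}{n} = - \frac{8430}{- \frac{203200}{3}} = \left(-8430\right) \left(- \frac{3}{203200}\right) = \frac{2529}{20320}$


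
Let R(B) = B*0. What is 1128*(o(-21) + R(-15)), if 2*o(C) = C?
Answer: -11844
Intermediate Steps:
R(B) = 0
o(C) = C/2
1128*(o(-21) + R(-15)) = 1128*((½)*(-21) + 0) = 1128*(-21/2 + 0) = 1128*(-21/2) = -11844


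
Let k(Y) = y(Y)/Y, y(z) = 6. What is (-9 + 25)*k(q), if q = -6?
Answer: -16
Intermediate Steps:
k(Y) = 6/Y
(-9 + 25)*k(q) = (-9 + 25)*(6/(-6)) = 16*(6*(-⅙)) = 16*(-1) = -16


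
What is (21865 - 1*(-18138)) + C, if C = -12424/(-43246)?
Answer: 864991081/21623 ≈ 40003.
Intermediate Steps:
C = 6212/21623 (C = -12424*(-1/43246) = 6212/21623 ≈ 0.28729)
(21865 - 1*(-18138)) + C = (21865 - 1*(-18138)) + 6212/21623 = (21865 + 18138) + 6212/21623 = 40003 + 6212/21623 = 864991081/21623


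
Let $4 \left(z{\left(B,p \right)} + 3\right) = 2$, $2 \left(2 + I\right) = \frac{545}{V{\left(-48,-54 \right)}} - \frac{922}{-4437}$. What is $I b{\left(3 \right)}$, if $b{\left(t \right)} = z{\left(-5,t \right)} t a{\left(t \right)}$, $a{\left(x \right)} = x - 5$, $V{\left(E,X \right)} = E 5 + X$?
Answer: $- \frac{12275015}{289884} \approx -42.345$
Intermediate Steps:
$V{\left(E,X \right)} = X + 5 E$ ($V{\left(E,X \right)} = 5 E + X = X + 5 E$)
$I = - \frac{2455003}{869652}$ ($I = -2 + \frac{\frac{545}{-54 + 5 \left(-48\right)} - \frac{922}{-4437}}{2} = -2 + \frac{\frac{545}{-54 - 240} - - \frac{922}{4437}}{2} = -2 + \frac{\frac{545}{-294} + \frac{922}{4437}}{2} = -2 + \frac{545 \left(- \frac{1}{294}\right) + \frac{922}{4437}}{2} = -2 + \frac{- \frac{545}{294} + \frac{922}{4437}}{2} = -2 + \frac{1}{2} \left(- \frac{715699}{434826}\right) = -2 - \frac{715699}{869652} = - \frac{2455003}{869652} \approx -2.823$)
$z{\left(B,p \right)} = - \frac{5}{2}$ ($z{\left(B,p \right)} = -3 + \frac{1}{4} \cdot 2 = -3 + \frac{1}{2} = - \frac{5}{2}$)
$a{\left(x \right)} = -5 + x$ ($a{\left(x \right)} = x - 5 = -5 + x$)
$b{\left(t \right)} = - \frac{5 t \left(-5 + t\right)}{2}$ ($b{\left(t \right)} = - \frac{5 t}{2} \left(-5 + t\right) = - \frac{5 t \left(-5 + t\right)}{2}$)
$I b{\left(3 \right)} = - \frac{2455003 \cdot \frac{5}{2} \cdot 3 \left(5 - 3\right)}{869652} = - \frac{2455003 \cdot \frac{5}{2} \cdot 3 \cdot 2}{869652} = \left(- \frac{2455003}{869652}\right) 15 = - \frac{12275015}{289884}$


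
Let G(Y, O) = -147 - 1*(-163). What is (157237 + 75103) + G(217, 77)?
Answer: 232356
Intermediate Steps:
G(Y, O) = 16 (G(Y, O) = -147 + 163 = 16)
(157237 + 75103) + G(217, 77) = (157237 + 75103) + 16 = 232340 + 16 = 232356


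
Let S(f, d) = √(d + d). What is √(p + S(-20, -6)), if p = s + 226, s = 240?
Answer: √(466 + 2*I*√3) ≈ 21.587 + 0.08023*I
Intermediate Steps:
S(f, d) = √2*√d (S(f, d) = √(2*d) = √2*√d)
p = 466 (p = 240 + 226 = 466)
√(p + S(-20, -6)) = √(466 + √2*√(-6)) = √(466 + √2*(I*√6)) = √(466 + 2*I*√3)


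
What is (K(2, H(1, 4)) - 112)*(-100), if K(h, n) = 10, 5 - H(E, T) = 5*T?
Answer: 10200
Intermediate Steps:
H(E, T) = 5 - 5*T
(K(2, H(1, 4)) - 112)*(-100) = (10 - 112)*(-100) = -102*(-100) = 10200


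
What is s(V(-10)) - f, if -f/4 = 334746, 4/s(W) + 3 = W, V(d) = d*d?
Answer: 129881452/97 ≈ 1.3390e+6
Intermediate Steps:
V(d) = d²
s(W) = 4/(-3 + W)
f = -1338984 (f = -4*334746 = -1338984)
s(V(-10)) - f = 4/(-3 + (-10)²) - 1*(-1338984) = 4/(-3 + 100) + 1338984 = 4/97 + 1338984 = 129881452/97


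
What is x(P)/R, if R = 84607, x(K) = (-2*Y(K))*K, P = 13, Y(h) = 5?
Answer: -130/84607 ≈ -0.0015365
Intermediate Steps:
x(K) = -10*K (x(K) = (-2*5)*K = -10*K)
x(P)/R = -10*13/84607 = -130*1/84607 = -130/84607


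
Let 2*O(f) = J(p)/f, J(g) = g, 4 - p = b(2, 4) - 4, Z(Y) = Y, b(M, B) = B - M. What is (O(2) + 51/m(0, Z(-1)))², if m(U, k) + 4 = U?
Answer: 2025/16 ≈ 126.56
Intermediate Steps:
m(U, k) = -4 + U
p = 6 (p = 4 - ((4 - 1*2) - 4) = 4 - ((4 - 2) - 4) = 4 - (2 - 4) = 4 - 1*(-2) = 4 + 2 = 6)
O(f) = 3/f (O(f) = (6/f)/2 = 3/f)
(O(2) + 51/m(0, Z(-1)))² = (3/2 + 51/(-4 + 0))² = (3*(½) + 51/(-4))² = (3/2 + 51*(-¼))² = (3/2 - 51/4)² = (-45/4)² = 2025/16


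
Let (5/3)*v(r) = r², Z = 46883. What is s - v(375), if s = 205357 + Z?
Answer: 167865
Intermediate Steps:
s = 252240 (s = 205357 + 46883 = 252240)
v(r) = 3*r²/5
s - v(375) = 252240 - 3*375²/5 = 252240 - 3*140625/5 = 252240 - 1*84375 = 252240 - 84375 = 167865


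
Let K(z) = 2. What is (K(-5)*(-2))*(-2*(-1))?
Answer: -8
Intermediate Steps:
(K(-5)*(-2))*(-2*(-1)) = (2*(-2))*(-2*(-1)) = -4*2 = -8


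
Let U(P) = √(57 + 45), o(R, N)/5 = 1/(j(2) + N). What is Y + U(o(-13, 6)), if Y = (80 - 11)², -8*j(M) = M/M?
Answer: 4761 + √102 ≈ 4771.1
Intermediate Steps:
j(M) = -⅛ (j(M) = -M/(8*M) = -⅛*1 = -⅛)
o(R, N) = 5/(-⅛ + N)
U(P) = √102
Y = 4761 (Y = 69² = 4761)
Y + U(o(-13, 6)) = 4761 + √102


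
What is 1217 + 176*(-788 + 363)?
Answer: -73583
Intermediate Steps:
1217 + 176*(-788 + 363) = 1217 + 176*(-425) = 1217 - 74800 = -73583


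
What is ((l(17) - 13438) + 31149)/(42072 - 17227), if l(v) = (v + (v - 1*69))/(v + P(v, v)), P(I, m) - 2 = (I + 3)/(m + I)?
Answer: 5897168/8273385 ≈ 0.71279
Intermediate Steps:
P(I, m) = 2 + (3 + I)/(I + m) (P(I, m) = 2 + (I + 3)/(m + I) = 2 + (3 + I)/(I + m))
l(v) = (-69 + 2*v)/(v + (3 + 5*v)/(2*v)) (l(v) = (v + (v - 1*69))/(v + (3 + 2*v + 3*v)/(v + v)) = (v + (v - 69))/(v + (3 + 5*v)/((2*v))) = (v + (-69 + v))/(v + (1/(2*v))*(3 + 5*v)) = (-69 + 2*v)/(v + (3 + 5*v)/(2*v)))
((l(17) - 13438) + 31149)/(42072 - 17227) = ((2*17*(-69 + 2*17)/(3 + 2*17**2 + 5*17) - 13438) + 31149)/(42072 - 17227) = ((2*17*(-69 + 34)/(3 + 2*289 + 85) - 13438) + 31149)/24845 = ((2*17*(-35)/(3 + 578 + 85) - 13438) + 31149)*(1/24845) = ((2*17*(-35)/666 - 13438) + 31149)*(1/24845) = ((2*17*(1/666)*(-35) - 13438) + 31149)*(1/24845) = ((-595/333 - 13438) + 31149)*(1/24845) = (-4475449/333 + 31149)*(1/24845) = (5897168/333)*(1/24845) = 5897168/8273385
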